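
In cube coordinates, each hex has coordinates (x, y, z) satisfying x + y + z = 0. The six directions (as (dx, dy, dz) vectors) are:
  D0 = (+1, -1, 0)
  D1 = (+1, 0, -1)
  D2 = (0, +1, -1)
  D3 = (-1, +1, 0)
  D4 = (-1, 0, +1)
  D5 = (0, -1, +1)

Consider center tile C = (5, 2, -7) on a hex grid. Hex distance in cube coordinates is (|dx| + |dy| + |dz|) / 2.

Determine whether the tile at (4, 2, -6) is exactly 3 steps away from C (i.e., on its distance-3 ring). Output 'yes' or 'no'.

|px - cx| = |4 - 5| = 1
|py - cy| = |2 - 2| = 0
|pz - cz| = |-6 - (-7)| = 1
distance = (1+0+1)/2 = 2/2 = 1
radius = 3; distance != radius -> no

Answer: no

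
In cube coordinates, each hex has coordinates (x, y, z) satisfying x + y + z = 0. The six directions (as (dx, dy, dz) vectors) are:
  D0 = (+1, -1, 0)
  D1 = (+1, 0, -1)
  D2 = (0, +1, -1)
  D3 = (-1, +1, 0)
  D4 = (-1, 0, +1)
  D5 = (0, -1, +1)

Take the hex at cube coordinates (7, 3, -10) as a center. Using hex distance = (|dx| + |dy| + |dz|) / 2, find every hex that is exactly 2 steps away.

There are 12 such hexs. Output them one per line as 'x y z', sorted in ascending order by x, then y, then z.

Answer: 5 3 -8
5 4 -9
5 5 -10
6 2 -8
6 5 -11
7 1 -8
7 5 -12
8 1 -9
8 4 -12
9 1 -10
9 2 -11
9 3 -12

Derivation:
Walk ring at distance 2 from (7, 3, -10):
Start at center + D4*2 = (5, 3, -8)
  hex 0: (5, 3, -8)
  hex 1: (6, 2, -8)
  hex 2: (7, 1, -8)
  hex 3: (8, 1, -9)
  hex 4: (9, 1, -10)
  hex 5: (9, 2, -11)
  hex 6: (9, 3, -12)
  hex 7: (8, 4, -12)
  hex 8: (7, 5, -12)
  hex 9: (6, 5, -11)
  hex 10: (5, 5, -10)
  hex 11: (5, 4, -9)
Sorted: 12 hexes.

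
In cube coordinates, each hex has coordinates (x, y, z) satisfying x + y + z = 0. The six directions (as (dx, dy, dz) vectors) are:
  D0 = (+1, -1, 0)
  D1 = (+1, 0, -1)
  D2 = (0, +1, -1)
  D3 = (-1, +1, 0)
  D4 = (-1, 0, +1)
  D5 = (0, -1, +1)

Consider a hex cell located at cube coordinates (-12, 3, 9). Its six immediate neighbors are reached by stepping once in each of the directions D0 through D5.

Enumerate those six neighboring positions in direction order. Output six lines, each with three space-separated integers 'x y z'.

Center: (-12, 3, 9). Add each direction:
  D0: (-12, 3, 9) + (1, -1, 0) = (-11, 2, 9)
  D1: (-12, 3, 9) + (1, 0, -1) = (-11, 3, 8)
  D2: (-12, 3, 9) + (0, 1, -1) = (-12, 4, 8)
  D3: (-12, 3, 9) + (-1, 1, 0) = (-13, 4, 9)
  D4: (-12, 3, 9) + (-1, 0, 1) = (-13, 3, 10)
  D5: (-12, 3, 9) + (0, -1, 1) = (-12, 2, 10)

Answer: -11 2 9
-11 3 8
-12 4 8
-13 4 9
-13 3 10
-12 2 10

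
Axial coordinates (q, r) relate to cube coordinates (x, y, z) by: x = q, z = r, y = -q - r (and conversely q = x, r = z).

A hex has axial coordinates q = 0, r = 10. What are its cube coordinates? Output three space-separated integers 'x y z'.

x = q = 0
z = r = 10
y = -x - z = -(0) - (10) = -10

Answer: 0 -10 10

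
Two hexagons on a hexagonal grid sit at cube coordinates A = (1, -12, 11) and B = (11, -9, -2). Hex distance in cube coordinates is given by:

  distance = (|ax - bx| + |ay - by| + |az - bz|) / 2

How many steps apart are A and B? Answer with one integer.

|ax - bx| = |1 - 11| = 10
|ay - by| = |-12 - (-9)| = 3
|az - bz| = |11 - (-2)| = 13
distance = (10 + 3 + 13) / 2 = 26 / 2 = 13

Answer: 13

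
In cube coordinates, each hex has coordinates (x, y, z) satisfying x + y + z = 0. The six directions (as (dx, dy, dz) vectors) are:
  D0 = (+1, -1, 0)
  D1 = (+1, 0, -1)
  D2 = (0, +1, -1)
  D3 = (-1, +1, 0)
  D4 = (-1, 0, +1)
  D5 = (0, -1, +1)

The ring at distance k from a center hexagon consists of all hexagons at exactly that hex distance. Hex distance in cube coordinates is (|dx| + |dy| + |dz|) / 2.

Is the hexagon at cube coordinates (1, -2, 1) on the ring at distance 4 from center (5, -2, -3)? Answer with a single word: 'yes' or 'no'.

Answer: yes

Derivation:
|px - cx| = |1 - 5| = 4
|py - cy| = |-2 - (-2)| = 0
|pz - cz| = |1 - (-3)| = 4
distance = (4+0+4)/2 = 8/2 = 4
radius = 4; distance == radius -> yes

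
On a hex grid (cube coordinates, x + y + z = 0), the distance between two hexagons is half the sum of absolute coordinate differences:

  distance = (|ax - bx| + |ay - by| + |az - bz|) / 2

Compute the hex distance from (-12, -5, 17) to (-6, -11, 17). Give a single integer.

|ax - bx| = |-12 - (-6)| = 6
|ay - by| = |-5 - (-11)| = 6
|az - bz| = |17 - 17| = 0
distance = (6 + 6 + 0) / 2 = 12 / 2 = 6

Answer: 6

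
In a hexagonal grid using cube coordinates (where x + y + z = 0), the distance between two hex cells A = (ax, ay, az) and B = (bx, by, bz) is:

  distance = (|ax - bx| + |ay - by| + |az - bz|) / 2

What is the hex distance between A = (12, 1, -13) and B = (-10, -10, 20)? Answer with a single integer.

|ax - bx| = |12 - (-10)| = 22
|ay - by| = |1 - (-10)| = 11
|az - bz| = |-13 - 20| = 33
distance = (22 + 11 + 33) / 2 = 66 / 2 = 33

Answer: 33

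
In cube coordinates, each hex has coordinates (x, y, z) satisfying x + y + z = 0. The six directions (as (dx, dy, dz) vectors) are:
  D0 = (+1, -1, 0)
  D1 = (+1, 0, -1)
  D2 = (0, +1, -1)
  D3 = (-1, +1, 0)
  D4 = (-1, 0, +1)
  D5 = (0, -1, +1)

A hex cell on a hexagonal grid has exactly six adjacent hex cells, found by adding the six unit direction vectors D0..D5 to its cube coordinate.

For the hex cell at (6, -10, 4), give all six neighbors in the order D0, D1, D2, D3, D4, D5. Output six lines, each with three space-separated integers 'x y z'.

Answer: 7 -11 4
7 -10 3
6 -9 3
5 -9 4
5 -10 5
6 -11 5

Derivation:
Center: (6, -10, 4). Add each direction:
  D0: (6, -10, 4) + (1, -1, 0) = (7, -11, 4)
  D1: (6, -10, 4) + (1, 0, -1) = (7, -10, 3)
  D2: (6, -10, 4) + (0, 1, -1) = (6, -9, 3)
  D3: (6, -10, 4) + (-1, 1, 0) = (5, -9, 4)
  D4: (6, -10, 4) + (-1, 0, 1) = (5, -10, 5)
  D5: (6, -10, 4) + (0, -1, 1) = (6, -11, 5)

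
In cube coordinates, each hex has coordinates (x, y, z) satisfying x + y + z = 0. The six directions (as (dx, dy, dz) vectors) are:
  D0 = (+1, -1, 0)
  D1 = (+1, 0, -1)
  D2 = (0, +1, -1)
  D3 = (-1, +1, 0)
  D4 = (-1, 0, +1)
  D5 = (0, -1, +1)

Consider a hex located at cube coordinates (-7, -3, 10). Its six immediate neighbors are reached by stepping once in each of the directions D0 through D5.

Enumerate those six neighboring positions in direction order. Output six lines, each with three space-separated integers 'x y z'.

Answer: -6 -4 10
-6 -3 9
-7 -2 9
-8 -2 10
-8 -3 11
-7 -4 11

Derivation:
Center: (-7, -3, 10). Add each direction:
  D0: (-7, -3, 10) + (1, -1, 0) = (-6, -4, 10)
  D1: (-7, -3, 10) + (1, 0, -1) = (-6, -3, 9)
  D2: (-7, -3, 10) + (0, 1, -1) = (-7, -2, 9)
  D3: (-7, -3, 10) + (-1, 1, 0) = (-8, -2, 10)
  D4: (-7, -3, 10) + (-1, 0, 1) = (-8, -3, 11)
  D5: (-7, -3, 10) + (0, -1, 1) = (-7, -4, 11)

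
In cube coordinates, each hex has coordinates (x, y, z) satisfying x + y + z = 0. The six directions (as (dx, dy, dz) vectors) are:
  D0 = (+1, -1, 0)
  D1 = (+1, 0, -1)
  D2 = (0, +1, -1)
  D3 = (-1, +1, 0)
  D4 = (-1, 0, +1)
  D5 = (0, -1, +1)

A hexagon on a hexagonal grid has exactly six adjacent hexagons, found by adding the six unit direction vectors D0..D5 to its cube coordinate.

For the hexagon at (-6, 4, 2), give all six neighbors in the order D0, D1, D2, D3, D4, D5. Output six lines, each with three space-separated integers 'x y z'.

Answer: -5 3 2
-5 4 1
-6 5 1
-7 5 2
-7 4 3
-6 3 3

Derivation:
Center: (-6, 4, 2). Add each direction:
  D0: (-6, 4, 2) + (1, -1, 0) = (-5, 3, 2)
  D1: (-6, 4, 2) + (1, 0, -1) = (-5, 4, 1)
  D2: (-6, 4, 2) + (0, 1, -1) = (-6, 5, 1)
  D3: (-6, 4, 2) + (-1, 1, 0) = (-7, 5, 2)
  D4: (-6, 4, 2) + (-1, 0, 1) = (-7, 4, 3)
  D5: (-6, 4, 2) + (0, -1, 1) = (-6, 3, 3)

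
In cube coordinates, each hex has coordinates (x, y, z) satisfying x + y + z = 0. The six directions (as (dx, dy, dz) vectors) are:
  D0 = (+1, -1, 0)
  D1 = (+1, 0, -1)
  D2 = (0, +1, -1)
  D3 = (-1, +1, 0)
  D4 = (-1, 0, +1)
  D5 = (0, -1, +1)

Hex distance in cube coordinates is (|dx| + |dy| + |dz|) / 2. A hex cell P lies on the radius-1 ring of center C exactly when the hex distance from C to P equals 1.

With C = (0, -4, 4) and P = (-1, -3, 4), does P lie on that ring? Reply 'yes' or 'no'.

|px - cx| = |-1 - 0| = 1
|py - cy| = |-3 - (-4)| = 1
|pz - cz| = |4 - 4| = 0
distance = (1+1+0)/2 = 2/2 = 1
radius = 1; distance == radius -> yes

Answer: yes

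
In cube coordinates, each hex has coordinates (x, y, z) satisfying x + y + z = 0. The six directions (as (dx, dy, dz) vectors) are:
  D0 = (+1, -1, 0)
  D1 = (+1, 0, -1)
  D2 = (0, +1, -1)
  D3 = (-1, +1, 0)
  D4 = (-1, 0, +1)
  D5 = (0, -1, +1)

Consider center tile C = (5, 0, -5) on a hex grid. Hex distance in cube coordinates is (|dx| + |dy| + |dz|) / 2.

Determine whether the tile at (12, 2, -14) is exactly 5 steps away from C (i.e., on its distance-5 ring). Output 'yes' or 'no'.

Answer: no

Derivation:
|px - cx| = |12 - 5| = 7
|py - cy| = |2 - 0| = 2
|pz - cz| = |-14 - (-5)| = 9
distance = (7+2+9)/2 = 18/2 = 9
radius = 5; distance != radius -> no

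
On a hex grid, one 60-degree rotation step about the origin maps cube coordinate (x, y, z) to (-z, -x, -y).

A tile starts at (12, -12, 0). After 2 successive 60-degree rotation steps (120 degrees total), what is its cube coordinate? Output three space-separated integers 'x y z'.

Start: (12, -12, 0)
Step 1: (12, -12, 0) -> (-(0), -(12), -(-12)) = (0, -12, 12)
Step 2: (0, -12, 12) -> (-(12), -(0), -(-12)) = (-12, 0, 12)

Answer: -12 0 12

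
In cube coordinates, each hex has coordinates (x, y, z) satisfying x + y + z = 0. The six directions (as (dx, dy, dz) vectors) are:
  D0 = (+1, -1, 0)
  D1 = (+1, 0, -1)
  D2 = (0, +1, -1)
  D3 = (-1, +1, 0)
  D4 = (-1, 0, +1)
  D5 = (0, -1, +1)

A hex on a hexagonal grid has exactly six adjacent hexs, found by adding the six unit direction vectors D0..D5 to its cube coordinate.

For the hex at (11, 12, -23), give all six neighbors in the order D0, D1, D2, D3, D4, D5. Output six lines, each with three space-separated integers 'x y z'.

Center: (11, 12, -23). Add each direction:
  D0: (11, 12, -23) + (1, -1, 0) = (12, 11, -23)
  D1: (11, 12, -23) + (1, 0, -1) = (12, 12, -24)
  D2: (11, 12, -23) + (0, 1, -1) = (11, 13, -24)
  D3: (11, 12, -23) + (-1, 1, 0) = (10, 13, -23)
  D4: (11, 12, -23) + (-1, 0, 1) = (10, 12, -22)
  D5: (11, 12, -23) + (0, -1, 1) = (11, 11, -22)

Answer: 12 11 -23
12 12 -24
11 13 -24
10 13 -23
10 12 -22
11 11 -22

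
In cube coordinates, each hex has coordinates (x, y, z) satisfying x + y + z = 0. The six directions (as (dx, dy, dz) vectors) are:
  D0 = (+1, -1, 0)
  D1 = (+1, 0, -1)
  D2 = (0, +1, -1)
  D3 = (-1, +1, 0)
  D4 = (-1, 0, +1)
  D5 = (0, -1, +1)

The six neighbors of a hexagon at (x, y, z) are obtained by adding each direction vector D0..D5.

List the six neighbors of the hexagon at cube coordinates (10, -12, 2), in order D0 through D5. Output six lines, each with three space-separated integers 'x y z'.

Center: (10, -12, 2). Add each direction:
  D0: (10, -12, 2) + (1, -1, 0) = (11, -13, 2)
  D1: (10, -12, 2) + (1, 0, -1) = (11, -12, 1)
  D2: (10, -12, 2) + (0, 1, -1) = (10, -11, 1)
  D3: (10, -12, 2) + (-1, 1, 0) = (9, -11, 2)
  D4: (10, -12, 2) + (-1, 0, 1) = (9, -12, 3)
  D5: (10, -12, 2) + (0, -1, 1) = (10, -13, 3)

Answer: 11 -13 2
11 -12 1
10 -11 1
9 -11 2
9 -12 3
10 -13 3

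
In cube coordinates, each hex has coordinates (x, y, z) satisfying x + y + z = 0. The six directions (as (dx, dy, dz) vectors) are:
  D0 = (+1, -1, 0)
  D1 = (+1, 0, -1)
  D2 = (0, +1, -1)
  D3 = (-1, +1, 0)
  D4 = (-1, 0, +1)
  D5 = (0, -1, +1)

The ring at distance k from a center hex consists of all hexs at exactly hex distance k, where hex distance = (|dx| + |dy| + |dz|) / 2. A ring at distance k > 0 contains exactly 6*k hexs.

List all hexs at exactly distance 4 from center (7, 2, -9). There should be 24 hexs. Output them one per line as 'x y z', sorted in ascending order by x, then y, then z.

Answer: 3 2 -5
3 3 -6
3 4 -7
3 5 -8
3 6 -9
4 1 -5
4 6 -10
5 0 -5
5 6 -11
6 -1 -5
6 6 -12
7 -2 -5
7 6 -13
8 -2 -6
8 5 -13
9 -2 -7
9 4 -13
10 -2 -8
10 3 -13
11 -2 -9
11 -1 -10
11 0 -11
11 1 -12
11 2 -13

Derivation:
Walk ring at distance 4 from (7, 2, -9):
Start at center + D4*4 = (3, 2, -5)
  hex 0: (3, 2, -5)
  hex 1: (4, 1, -5)
  hex 2: (5, 0, -5)
  hex 3: (6, -1, -5)
  hex 4: (7, -2, -5)
  hex 5: (8, -2, -6)
  hex 6: (9, -2, -7)
  hex 7: (10, -2, -8)
  hex 8: (11, -2, -9)
  hex 9: (11, -1, -10)
  hex 10: (11, 0, -11)
  hex 11: (11, 1, -12)
  hex 12: (11, 2, -13)
  hex 13: (10, 3, -13)
  hex 14: (9, 4, -13)
  hex 15: (8, 5, -13)
  hex 16: (7, 6, -13)
  hex 17: (6, 6, -12)
  hex 18: (5, 6, -11)
  hex 19: (4, 6, -10)
  hex 20: (3, 6, -9)
  hex 21: (3, 5, -8)
  hex 22: (3, 4, -7)
  hex 23: (3, 3, -6)
Sorted: 24 hexes.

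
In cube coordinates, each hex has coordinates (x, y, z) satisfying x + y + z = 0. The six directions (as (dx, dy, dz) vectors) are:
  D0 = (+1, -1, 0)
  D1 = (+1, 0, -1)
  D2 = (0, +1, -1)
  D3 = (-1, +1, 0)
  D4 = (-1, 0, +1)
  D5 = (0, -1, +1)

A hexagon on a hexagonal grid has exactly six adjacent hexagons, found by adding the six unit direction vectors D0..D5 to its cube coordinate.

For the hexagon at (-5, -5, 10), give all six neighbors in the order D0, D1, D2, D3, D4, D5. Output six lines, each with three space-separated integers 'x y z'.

Answer: -4 -6 10
-4 -5 9
-5 -4 9
-6 -4 10
-6 -5 11
-5 -6 11

Derivation:
Center: (-5, -5, 10). Add each direction:
  D0: (-5, -5, 10) + (1, -1, 0) = (-4, -6, 10)
  D1: (-5, -5, 10) + (1, 0, -1) = (-4, -5, 9)
  D2: (-5, -5, 10) + (0, 1, -1) = (-5, -4, 9)
  D3: (-5, -5, 10) + (-1, 1, 0) = (-6, -4, 10)
  D4: (-5, -5, 10) + (-1, 0, 1) = (-6, -5, 11)
  D5: (-5, -5, 10) + (0, -1, 1) = (-5, -6, 11)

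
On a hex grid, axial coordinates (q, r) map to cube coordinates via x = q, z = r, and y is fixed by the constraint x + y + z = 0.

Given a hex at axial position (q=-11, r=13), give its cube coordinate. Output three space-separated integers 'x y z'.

Answer: -11 -2 13

Derivation:
x = q = -11
z = r = 13
y = -x - z = -(-11) - (13) = -2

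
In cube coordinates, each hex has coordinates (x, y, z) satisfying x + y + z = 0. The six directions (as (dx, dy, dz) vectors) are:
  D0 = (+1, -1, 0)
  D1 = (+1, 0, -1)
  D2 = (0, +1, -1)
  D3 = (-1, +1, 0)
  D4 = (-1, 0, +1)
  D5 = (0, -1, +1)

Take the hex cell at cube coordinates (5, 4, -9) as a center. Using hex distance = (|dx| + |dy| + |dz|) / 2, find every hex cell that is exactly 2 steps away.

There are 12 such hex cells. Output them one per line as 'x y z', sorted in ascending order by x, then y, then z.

Answer: 3 4 -7
3 5 -8
3 6 -9
4 3 -7
4 6 -10
5 2 -7
5 6 -11
6 2 -8
6 5 -11
7 2 -9
7 3 -10
7 4 -11

Derivation:
Walk ring at distance 2 from (5, 4, -9):
Start at center + D4*2 = (3, 4, -7)
  hex 0: (3, 4, -7)
  hex 1: (4, 3, -7)
  hex 2: (5, 2, -7)
  hex 3: (6, 2, -8)
  hex 4: (7, 2, -9)
  hex 5: (7, 3, -10)
  hex 6: (7, 4, -11)
  hex 7: (6, 5, -11)
  hex 8: (5, 6, -11)
  hex 9: (4, 6, -10)
  hex 10: (3, 6, -9)
  hex 11: (3, 5, -8)
Sorted: 12 hexes.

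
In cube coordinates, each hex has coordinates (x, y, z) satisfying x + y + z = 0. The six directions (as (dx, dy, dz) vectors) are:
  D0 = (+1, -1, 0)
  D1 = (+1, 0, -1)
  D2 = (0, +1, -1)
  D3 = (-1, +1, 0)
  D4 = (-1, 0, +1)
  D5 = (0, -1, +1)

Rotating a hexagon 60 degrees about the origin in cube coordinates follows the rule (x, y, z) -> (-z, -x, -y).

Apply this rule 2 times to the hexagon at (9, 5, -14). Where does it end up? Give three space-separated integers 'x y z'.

Answer: 5 -14 9

Derivation:
Start: (9, 5, -14)
Step 1: (9, 5, -14) -> (-(-14), -(9), -(5)) = (14, -9, -5)
Step 2: (14, -9, -5) -> (-(-5), -(14), -(-9)) = (5, -14, 9)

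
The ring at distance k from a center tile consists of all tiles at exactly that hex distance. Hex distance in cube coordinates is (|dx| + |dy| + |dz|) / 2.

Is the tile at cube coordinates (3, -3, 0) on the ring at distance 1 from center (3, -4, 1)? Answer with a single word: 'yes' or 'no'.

|px - cx| = |3 - 3| = 0
|py - cy| = |-3 - (-4)| = 1
|pz - cz| = |0 - 1| = 1
distance = (0+1+1)/2 = 2/2 = 1
radius = 1; distance == radius -> yes

Answer: yes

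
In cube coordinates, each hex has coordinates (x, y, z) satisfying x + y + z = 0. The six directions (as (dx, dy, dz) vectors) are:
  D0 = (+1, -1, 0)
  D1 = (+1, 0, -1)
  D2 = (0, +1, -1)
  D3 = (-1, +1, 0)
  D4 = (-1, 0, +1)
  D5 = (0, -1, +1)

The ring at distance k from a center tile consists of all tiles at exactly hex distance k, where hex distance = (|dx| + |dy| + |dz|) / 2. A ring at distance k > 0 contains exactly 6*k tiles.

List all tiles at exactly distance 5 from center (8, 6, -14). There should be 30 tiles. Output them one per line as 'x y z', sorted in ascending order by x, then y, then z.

Walk ring at distance 5 from (8, 6, -14):
Start at center + D4*5 = (3, 6, -9)
  hex 0: (3, 6, -9)
  hex 1: (4, 5, -9)
  hex 2: (5, 4, -9)
  hex 3: (6, 3, -9)
  hex 4: (7, 2, -9)
  hex 5: (8, 1, -9)
  hex 6: (9, 1, -10)
  hex 7: (10, 1, -11)
  hex 8: (11, 1, -12)
  hex 9: (12, 1, -13)
  hex 10: (13, 1, -14)
  hex 11: (13, 2, -15)
  hex 12: (13, 3, -16)
  hex 13: (13, 4, -17)
  hex 14: (13, 5, -18)
  hex 15: (13, 6, -19)
  hex 16: (12, 7, -19)
  hex 17: (11, 8, -19)
  hex 18: (10, 9, -19)
  hex 19: (9, 10, -19)
  hex 20: (8, 11, -19)
  hex 21: (7, 11, -18)
  hex 22: (6, 11, -17)
  hex 23: (5, 11, -16)
  hex 24: (4, 11, -15)
  hex 25: (3, 11, -14)
  hex 26: (3, 10, -13)
  hex 27: (3, 9, -12)
  hex 28: (3, 8, -11)
  hex 29: (3, 7, -10)
Sorted: 30 hexes.

Answer: 3 6 -9
3 7 -10
3 8 -11
3 9 -12
3 10 -13
3 11 -14
4 5 -9
4 11 -15
5 4 -9
5 11 -16
6 3 -9
6 11 -17
7 2 -9
7 11 -18
8 1 -9
8 11 -19
9 1 -10
9 10 -19
10 1 -11
10 9 -19
11 1 -12
11 8 -19
12 1 -13
12 7 -19
13 1 -14
13 2 -15
13 3 -16
13 4 -17
13 5 -18
13 6 -19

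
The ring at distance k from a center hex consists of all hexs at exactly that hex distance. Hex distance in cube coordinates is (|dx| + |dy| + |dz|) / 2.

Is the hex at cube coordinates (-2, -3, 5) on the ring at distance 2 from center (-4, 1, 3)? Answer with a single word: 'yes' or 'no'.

|px - cx| = |-2 - (-4)| = 2
|py - cy| = |-3 - 1| = 4
|pz - cz| = |5 - 3| = 2
distance = (2+4+2)/2 = 8/2 = 4
radius = 2; distance != radius -> no

Answer: no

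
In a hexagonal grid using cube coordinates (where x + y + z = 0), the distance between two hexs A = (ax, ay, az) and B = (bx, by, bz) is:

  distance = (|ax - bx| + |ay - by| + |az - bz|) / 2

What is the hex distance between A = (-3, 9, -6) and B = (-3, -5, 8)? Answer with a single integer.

Answer: 14

Derivation:
|ax - bx| = |-3 - (-3)| = 0
|ay - by| = |9 - (-5)| = 14
|az - bz| = |-6 - 8| = 14
distance = (0 + 14 + 14) / 2 = 28 / 2 = 14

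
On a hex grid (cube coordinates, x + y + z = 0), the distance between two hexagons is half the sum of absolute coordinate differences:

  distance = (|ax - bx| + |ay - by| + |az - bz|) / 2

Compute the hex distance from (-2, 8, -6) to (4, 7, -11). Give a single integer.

Answer: 6

Derivation:
|ax - bx| = |-2 - 4| = 6
|ay - by| = |8 - 7| = 1
|az - bz| = |-6 - (-11)| = 5
distance = (6 + 1 + 5) / 2 = 12 / 2 = 6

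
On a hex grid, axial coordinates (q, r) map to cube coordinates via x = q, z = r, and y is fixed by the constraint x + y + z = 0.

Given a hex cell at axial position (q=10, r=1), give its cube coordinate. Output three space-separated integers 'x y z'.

x = q = 10
z = r = 1
y = -x - z = -(10) - (1) = -11

Answer: 10 -11 1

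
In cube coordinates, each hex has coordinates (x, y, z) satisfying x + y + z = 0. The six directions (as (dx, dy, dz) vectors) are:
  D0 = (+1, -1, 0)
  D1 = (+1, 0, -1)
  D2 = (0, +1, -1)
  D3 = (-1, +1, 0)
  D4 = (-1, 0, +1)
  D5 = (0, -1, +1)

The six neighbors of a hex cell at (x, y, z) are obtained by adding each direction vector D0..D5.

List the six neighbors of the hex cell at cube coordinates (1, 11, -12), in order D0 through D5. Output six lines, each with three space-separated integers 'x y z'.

Answer: 2 10 -12
2 11 -13
1 12 -13
0 12 -12
0 11 -11
1 10 -11

Derivation:
Center: (1, 11, -12). Add each direction:
  D0: (1, 11, -12) + (1, -1, 0) = (2, 10, -12)
  D1: (1, 11, -12) + (1, 0, -1) = (2, 11, -13)
  D2: (1, 11, -12) + (0, 1, -1) = (1, 12, -13)
  D3: (1, 11, -12) + (-1, 1, 0) = (0, 12, -12)
  D4: (1, 11, -12) + (-1, 0, 1) = (0, 11, -11)
  D5: (1, 11, -12) + (0, -1, 1) = (1, 10, -11)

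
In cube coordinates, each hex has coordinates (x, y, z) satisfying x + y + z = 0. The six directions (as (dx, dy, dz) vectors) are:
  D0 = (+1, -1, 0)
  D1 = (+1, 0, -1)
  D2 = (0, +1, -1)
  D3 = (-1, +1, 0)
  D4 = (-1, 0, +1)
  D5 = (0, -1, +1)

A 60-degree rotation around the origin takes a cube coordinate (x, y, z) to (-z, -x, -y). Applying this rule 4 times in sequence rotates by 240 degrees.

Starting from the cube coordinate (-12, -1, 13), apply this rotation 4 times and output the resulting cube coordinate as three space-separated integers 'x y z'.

Start: (-12, -1, 13)
Step 1: (-12, -1, 13) -> (-(13), -(-12), -(-1)) = (-13, 12, 1)
Step 2: (-13, 12, 1) -> (-(1), -(-13), -(12)) = (-1, 13, -12)
Step 3: (-1, 13, -12) -> (-(-12), -(-1), -(13)) = (12, 1, -13)
Step 4: (12, 1, -13) -> (-(-13), -(12), -(1)) = (13, -12, -1)

Answer: 13 -12 -1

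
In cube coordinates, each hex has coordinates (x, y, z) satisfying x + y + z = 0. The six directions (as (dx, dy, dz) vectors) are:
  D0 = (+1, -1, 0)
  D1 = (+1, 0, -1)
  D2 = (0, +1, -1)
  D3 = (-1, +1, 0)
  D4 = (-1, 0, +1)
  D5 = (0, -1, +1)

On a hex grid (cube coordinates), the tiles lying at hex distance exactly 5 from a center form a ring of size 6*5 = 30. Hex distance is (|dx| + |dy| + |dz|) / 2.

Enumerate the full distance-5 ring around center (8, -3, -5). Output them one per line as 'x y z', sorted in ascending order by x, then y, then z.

Walk ring at distance 5 from (8, -3, -5):
Start at center + D4*5 = (3, -3, 0)
  hex 0: (3, -3, 0)
  hex 1: (4, -4, 0)
  hex 2: (5, -5, 0)
  hex 3: (6, -6, 0)
  hex 4: (7, -7, 0)
  hex 5: (8, -8, 0)
  hex 6: (9, -8, -1)
  hex 7: (10, -8, -2)
  hex 8: (11, -8, -3)
  hex 9: (12, -8, -4)
  hex 10: (13, -8, -5)
  hex 11: (13, -7, -6)
  hex 12: (13, -6, -7)
  hex 13: (13, -5, -8)
  hex 14: (13, -4, -9)
  hex 15: (13, -3, -10)
  hex 16: (12, -2, -10)
  hex 17: (11, -1, -10)
  hex 18: (10, 0, -10)
  hex 19: (9, 1, -10)
  hex 20: (8, 2, -10)
  hex 21: (7, 2, -9)
  hex 22: (6, 2, -8)
  hex 23: (5, 2, -7)
  hex 24: (4, 2, -6)
  hex 25: (3, 2, -5)
  hex 26: (3, 1, -4)
  hex 27: (3, 0, -3)
  hex 28: (3, -1, -2)
  hex 29: (3, -2, -1)
Sorted: 30 hexes.

Answer: 3 -3 0
3 -2 -1
3 -1 -2
3 0 -3
3 1 -4
3 2 -5
4 -4 0
4 2 -6
5 -5 0
5 2 -7
6 -6 0
6 2 -8
7 -7 0
7 2 -9
8 -8 0
8 2 -10
9 -8 -1
9 1 -10
10 -8 -2
10 0 -10
11 -8 -3
11 -1 -10
12 -8 -4
12 -2 -10
13 -8 -5
13 -7 -6
13 -6 -7
13 -5 -8
13 -4 -9
13 -3 -10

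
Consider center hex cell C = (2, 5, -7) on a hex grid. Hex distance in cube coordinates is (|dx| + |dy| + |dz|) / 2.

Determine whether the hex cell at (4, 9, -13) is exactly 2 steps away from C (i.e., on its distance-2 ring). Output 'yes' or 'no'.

Answer: no

Derivation:
|px - cx| = |4 - 2| = 2
|py - cy| = |9 - 5| = 4
|pz - cz| = |-13 - (-7)| = 6
distance = (2+4+6)/2 = 12/2 = 6
radius = 2; distance != radius -> no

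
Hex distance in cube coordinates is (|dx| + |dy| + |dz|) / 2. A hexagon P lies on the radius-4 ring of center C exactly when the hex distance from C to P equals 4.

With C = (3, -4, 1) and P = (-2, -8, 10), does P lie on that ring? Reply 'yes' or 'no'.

Answer: no

Derivation:
|px - cx| = |-2 - 3| = 5
|py - cy| = |-8 - (-4)| = 4
|pz - cz| = |10 - 1| = 9
distance = (5+4+9)/2 = 18/2 = 9
radius = 4; distance != radius -> no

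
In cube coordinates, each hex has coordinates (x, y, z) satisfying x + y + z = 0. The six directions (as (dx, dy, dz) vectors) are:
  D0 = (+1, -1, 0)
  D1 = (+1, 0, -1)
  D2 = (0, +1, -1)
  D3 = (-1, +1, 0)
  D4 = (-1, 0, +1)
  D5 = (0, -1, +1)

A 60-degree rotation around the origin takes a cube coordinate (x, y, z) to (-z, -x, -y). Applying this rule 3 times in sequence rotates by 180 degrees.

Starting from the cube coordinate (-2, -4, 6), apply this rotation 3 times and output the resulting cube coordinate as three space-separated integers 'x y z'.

Answer: 2 4 -6

Derivation:
Start: (-2, -4, 6)
Step 1: (-2, -4, 6) -> (-(6), -(-2), -(-4)) = (-6, 2, 4)
Step 2: (-6, 2, 4) -> (-(4), -(-6), -(2)) = (-4, 6, -2)
Step 3: (-4, 6, -2) -> (-(-2), -(-4), -(6)) = (2, 4, -6)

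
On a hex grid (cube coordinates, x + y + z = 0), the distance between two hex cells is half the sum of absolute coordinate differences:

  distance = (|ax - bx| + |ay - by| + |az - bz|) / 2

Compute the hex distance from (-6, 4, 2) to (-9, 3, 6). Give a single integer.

|ax - bx| = |-6 - (-9)| = 3
|ay - by| = |4 - 3| = 1
|az - bz| = |2 - 6| = 4
distance = (3 + 1 + 4) / 2 = 8 / 2 = 4

Answer: 4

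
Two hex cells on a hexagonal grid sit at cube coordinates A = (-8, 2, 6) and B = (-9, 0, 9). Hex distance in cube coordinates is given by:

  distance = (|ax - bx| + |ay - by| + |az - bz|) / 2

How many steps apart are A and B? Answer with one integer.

|ax - bx| = |-8 - (-9)| = 1
|ay - by| = |2 - 0| = 2
|az - bz| = |6 - 9| = 3
distance = (1 + 2 + 3) / 2 = 6 / 2 = 3

Answer: 3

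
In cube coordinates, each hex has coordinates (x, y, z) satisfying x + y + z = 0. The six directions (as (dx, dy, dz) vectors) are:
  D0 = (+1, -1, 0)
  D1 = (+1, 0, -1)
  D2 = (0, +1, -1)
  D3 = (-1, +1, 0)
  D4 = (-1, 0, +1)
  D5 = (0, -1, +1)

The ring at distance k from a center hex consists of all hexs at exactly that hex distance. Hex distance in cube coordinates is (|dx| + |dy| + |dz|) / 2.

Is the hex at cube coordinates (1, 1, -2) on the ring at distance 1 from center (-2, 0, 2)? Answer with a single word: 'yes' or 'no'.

|px - cx| = |1 - (-2)| = 3
|py - cy| = |1 - 0| = 1
|pz - cz| = |-2 - 2| = 4
distance = (3+1+4)/2 = 8/2 = 4
radius = 1; distance != radius -> no

Answer: no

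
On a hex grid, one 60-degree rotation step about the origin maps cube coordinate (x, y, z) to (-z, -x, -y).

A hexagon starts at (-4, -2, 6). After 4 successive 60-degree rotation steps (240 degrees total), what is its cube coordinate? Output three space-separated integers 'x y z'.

Answer: 6 -4 -2

Derivation:
Start: (-4, -2, 6)
Step 1: (-4, -2, 6) -> (-(6), -(-4), -(-2)) = (-6, 4, 2)
Step 2: (-6, 4, 2) -> (-(2), -(-6), -(4)) = (-2, 6, -4)
Step 3: (-2, 6, -4) -> (-(-4), -(-2), -(6)) = (4, 2, -6)
Step 4: (4, 2, -6) -> (-(-6), -(4), -(2)) = (6, -4, -2)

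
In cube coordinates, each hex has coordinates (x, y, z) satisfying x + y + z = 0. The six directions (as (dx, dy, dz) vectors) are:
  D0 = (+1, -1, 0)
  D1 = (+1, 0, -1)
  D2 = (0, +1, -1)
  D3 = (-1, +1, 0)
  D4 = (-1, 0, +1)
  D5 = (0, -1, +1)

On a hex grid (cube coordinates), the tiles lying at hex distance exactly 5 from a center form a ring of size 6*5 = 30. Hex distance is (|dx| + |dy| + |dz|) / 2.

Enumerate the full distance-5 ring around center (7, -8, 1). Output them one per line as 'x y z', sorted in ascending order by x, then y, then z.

Answer: 2 -8 6
2 -7 5
2 -6 4
2 -5 3
2 -4 2
2 -3 1
3 -9 6
3 -3 0
4 -10 6
4 -3 -1
5 -11 6
5 -3 -2
6 -12 6
6 -3 -3
7 -13 6
7 -3 -4
8 -13 5
8 -4 -4
9 -13 4
9 -5 -4
10 -13 3
10 -6 -4
11 -13 2
11 -7 -4
12 -13 1
12 -12 0
12 -11 -1
12 -10 -2
12 -9 -3
12 -8 -4

Derivation:
Walk ring at distance 5 from (7, -8, 1):
Start at center + D4*5 = (2, -8, 6)
  hex 0: (2, -8, 6)
  hex 1: (3, -9, 6)
  hex 2: (4, -10, 6)
  hex 3: (5, -11, 6)
  hex 4: (6, -12, 6)
  hex 5: (7, -13, 6)
  hex 6: (8, -13, 5)
  hex 7: (9, -13, 4)
  hex 8: (10, -13, 3)
  hex 9: (11, -13, 2)
  hex 10: (12, -13, 1)
  hex 11: (12, -12, 0)
  hex 12: (12, -11, -1)
  hex 13: (12, -10, -2)
  hex 14: (12, -9, -3)
  hex 15: (12, -8, -4)
  hex 16: (11, -7, -4)
  hex 17: (10, -6, -4)
  hex 18: (9, -5, -4)
  hex 19: (8, -4, -4)
  hex 20: (7, -3, -4)
  hex 21: (6, -3, -3)
  hex 22: (5, -3, -2)
  hex 23: (4, -3, -1)
  hex 24: (3, -3, 0)
  hex 25: (2, -3, 1)
  hex 26: (2, -4, 2)
  hex 27: (2, -5, 3)
  hex 28: (2, -6, 4)
  hex 29: (2, -7, 5)
Sorted: 30 hexes.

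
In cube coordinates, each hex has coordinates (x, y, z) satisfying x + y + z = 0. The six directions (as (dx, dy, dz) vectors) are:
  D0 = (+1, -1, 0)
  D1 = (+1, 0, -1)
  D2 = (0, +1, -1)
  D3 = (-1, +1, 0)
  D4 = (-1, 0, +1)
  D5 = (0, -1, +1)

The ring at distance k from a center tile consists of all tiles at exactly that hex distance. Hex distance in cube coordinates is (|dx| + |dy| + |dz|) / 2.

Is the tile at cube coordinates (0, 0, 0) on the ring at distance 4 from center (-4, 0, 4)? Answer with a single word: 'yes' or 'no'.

|px - cx| = |0 - (-4)| = 4
|py - cy| = |0 - 0| = 0
|pz - cz| = |0 - 4| = 4
distance = (4+0+4)/2 = 8/2 = 4
radius = 4; distance == radius -> yes

Answer: yes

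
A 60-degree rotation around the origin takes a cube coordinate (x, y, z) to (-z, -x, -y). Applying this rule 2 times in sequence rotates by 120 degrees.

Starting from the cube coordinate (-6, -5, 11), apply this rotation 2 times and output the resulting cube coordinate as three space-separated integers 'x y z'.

Answer: -5 11 -6

Derivation:
Start: (-6, -5, 11)
Step 1: (-6, -5, 11) -> (-(11), -(-6), -(-5)) = (-11, 6, 5)
Step 2: (-11, 6, 5) -> (-(5), -(-11), -(6)) = (-5, 11, -6)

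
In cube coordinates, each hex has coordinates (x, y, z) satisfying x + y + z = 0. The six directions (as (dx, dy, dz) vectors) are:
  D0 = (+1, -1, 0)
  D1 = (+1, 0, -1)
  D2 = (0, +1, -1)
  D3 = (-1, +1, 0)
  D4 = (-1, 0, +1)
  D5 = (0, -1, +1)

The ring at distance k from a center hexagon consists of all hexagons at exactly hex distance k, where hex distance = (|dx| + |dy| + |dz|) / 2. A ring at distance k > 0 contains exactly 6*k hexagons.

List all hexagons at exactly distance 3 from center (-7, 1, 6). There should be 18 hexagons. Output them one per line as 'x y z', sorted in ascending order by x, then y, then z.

Walk ring at distance 3 from (-7, 1, 6):
Start at center + D4*3 = (-10, 1, 9)
  hex 0: (-10, 1, 9)
  hex 1: (-9, 0, 9)
  hex 2: (-8, -1, 9)
  hex 3: (-7, -2, 9)
  hex 4: (-6, -2, 8)
  hex 5: (-5, -2, 7)
  hex 6: (-4, -2, 6)
  hex 7: (-4, -1, 5)
  hex 8: (-4, 0, 4)
  hex 9: (-4, 1, 3)
  hex 10: (-5, 2, 3)
  hex 11: (-6, 3, 3)
  hex 12: (-7, 4, 3)
  hex 13: (-8, 4, 4)
  hex 14: (-9, 4, 5)
  hex 15: (-10, 4, 6)
  hex 16: (-10, 3, 7)
  hex 17: (-10, 2, 8)
Sorted: 18 hexes.

Answer: -10 1 9
-10 2 8
-10 3 7
-10 4 6
-9 0 9
-9 4 5
-8 -1 9
-8 4 4
-7 -2 9
-7 4 3
-6 -2 8
-6 3 3
-5 -2 7
-5 2 3
-4 -2 6
-4 -1 5
-4 0 4
-4 1 3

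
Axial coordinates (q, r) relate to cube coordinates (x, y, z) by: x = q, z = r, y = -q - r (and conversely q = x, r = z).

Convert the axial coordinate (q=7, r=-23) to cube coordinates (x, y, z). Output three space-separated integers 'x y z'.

x = q = 7
z = r = -23
y = -x - z = -(7) - (-23) = 16

Answer: 7 16 -23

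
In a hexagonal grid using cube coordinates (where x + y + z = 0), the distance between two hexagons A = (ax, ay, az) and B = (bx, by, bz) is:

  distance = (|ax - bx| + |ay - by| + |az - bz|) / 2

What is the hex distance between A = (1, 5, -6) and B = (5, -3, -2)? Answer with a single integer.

|ax - bx| = |1 - 5| = 4
|ay - by| = |5 - (-3)| = 8
|az - bz| = |-6 - (-2)| = 4
distance = (4 + 8 + 4) / 2 = 16 / 2 = 8

Answer: 8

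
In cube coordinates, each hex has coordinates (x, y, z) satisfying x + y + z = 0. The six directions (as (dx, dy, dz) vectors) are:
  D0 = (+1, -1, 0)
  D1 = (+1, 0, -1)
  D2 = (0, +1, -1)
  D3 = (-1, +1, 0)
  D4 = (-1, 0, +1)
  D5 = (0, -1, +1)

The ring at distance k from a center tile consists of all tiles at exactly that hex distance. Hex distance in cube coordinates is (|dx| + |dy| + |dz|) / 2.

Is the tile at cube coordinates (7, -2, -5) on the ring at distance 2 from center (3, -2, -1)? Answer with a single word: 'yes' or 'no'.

|px - cx| = |7 - 3| = 4
|py - cy| = |-2 - (-2)| = 0
|pz - cz| = |-5 - (-1)| = 4
distance = (4+0+4)/2 = 8/2 = 4
radius = 2; distance != radius -> no

Answer: no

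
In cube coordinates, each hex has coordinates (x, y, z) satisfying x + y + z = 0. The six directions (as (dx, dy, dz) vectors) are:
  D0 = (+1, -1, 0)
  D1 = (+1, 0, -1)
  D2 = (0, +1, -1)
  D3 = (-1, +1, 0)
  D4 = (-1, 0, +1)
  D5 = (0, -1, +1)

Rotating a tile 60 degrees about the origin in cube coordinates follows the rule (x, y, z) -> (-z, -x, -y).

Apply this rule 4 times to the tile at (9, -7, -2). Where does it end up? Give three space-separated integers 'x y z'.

Start: (9, -7, -2)
Step 1: (9, -7, -2) -> (-(-2), -(9), -(-7)) = (2, -9, 7)
Step 2: (2, -9, 7) -> (-(7), -(2), -(-9)) = (-7, -2, 9)
Step 3: (-7, -2, 9) -> (-(9), -(-7), -(-2)) = (-9, 7, 2)
Step 4: (-9, 7, 2) -> (-(2), -(-9), -(7)) = (-2, 9, -7)

Answer: -2 9 -7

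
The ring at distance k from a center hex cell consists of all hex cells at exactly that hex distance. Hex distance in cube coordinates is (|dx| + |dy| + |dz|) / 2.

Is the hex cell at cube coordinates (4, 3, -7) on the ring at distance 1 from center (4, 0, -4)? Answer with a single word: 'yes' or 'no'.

Answer: no

Derivation:
|px - cx| = |4 - 4| = 0
|py - cy| = |3 - 0| = 3
|pz - cz| = |-7 - (-4)| = 3
distance = (0+3+3)/2 = 6/2 = 3
radius = 1; distance != radius -> no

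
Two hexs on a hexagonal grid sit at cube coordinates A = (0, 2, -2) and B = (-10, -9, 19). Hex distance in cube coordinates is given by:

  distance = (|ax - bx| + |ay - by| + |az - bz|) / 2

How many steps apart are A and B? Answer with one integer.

|ax - bx| = |0 - (-10)| = 10
|ay - by| = |2 - (-9)| = 11
|az - bz| = |-2 - 19| = 21
distance = (10 + 11 + 21) / 2 = 42 / 2 = 21

Answer: 21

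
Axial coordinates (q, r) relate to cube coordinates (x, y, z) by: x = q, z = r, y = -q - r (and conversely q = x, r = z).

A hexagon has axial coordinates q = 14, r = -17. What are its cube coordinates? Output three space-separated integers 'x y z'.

x = q = 14
z = r = -17
y = -x - z = -(14) - (-17) = 3

Answer: 14 3 -17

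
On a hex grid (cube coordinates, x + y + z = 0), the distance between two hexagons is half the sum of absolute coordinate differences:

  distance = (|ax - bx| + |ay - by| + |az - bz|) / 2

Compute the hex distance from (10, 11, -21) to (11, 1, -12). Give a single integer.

Answer: 10

Derivation:
|ax - bx| = |10 - 11| = 1
|ay - by| = |11 - 1| = 10
|az - bz| = |-21 - (-12)| = 9
distance = (1 + 10 + 9) / 2 = 20 / 2 = 10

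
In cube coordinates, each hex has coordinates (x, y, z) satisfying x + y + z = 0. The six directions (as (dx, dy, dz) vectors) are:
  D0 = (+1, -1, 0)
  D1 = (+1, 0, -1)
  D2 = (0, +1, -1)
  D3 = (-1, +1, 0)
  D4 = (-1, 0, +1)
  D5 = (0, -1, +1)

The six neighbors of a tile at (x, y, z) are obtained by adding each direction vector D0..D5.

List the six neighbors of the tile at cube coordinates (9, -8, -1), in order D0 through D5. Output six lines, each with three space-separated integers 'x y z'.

Answer: 10 -9 -1
10 -8 -2
9 -7 -2
8 -7 -1
8 -8 0
9 -9 0

Derivation:
Center: (9, -8, -1). Add each direction:
  D0: (9, -8, -1) + (1, -1, 0) = (10, -9, -1)
  D1: (9, -8, -1) + (1, 0, -1) = (10, -8, -2)
  D2: (9, -8, -1) + (0, 1, -1) = (9, -7, -2)
  D3: (9, -8, -1) + (-1, 1, 0) = (8, -7, -1)
  D4: (9, -8, -1) + (-1, 0, 1) = (8, -8, 0)
  D5: (9, -8, -1) + (0, -1, 1) = (9, -9, 0)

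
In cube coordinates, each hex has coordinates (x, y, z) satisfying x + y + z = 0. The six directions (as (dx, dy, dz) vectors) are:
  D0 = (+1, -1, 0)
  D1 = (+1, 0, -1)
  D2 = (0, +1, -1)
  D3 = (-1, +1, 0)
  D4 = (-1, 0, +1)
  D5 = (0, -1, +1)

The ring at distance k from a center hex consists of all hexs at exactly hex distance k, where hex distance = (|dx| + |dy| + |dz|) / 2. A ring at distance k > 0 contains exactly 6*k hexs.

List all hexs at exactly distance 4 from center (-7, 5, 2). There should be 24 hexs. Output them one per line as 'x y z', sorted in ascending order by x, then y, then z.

Walk ring at distance 4 from (-7, 5, 2):
Start at center + D4*4 = (-11, 5, 6)
  hex 0: (-11, 5, 6)
  hex 1: (-10, 4, 6)
  hex 2: (-9, 3, 6)
  hex 3: (-8, 2, 6)
  hex 4: (-7, 1, 6)
  hex 5: (-6, 1, 5)
  hex 6: (-5, 1, 4)
  hex 7: (-4, 1, 3)
  hex 8: (-3, 1, 2)
  hex 9: (-3, 2, 1)
  hex 10: (-3, 3, 0)
  hex 11: (-3, 4, -1)
  hex 12: (-3, 5, -2)
  hex 13: (-4, 6, -2)
  hex 14: (-5, 7, -2)
  hex 15: (-6, 8, -2)
  hex 16: (-7, 9, -2)
  hex 17: (-8, 9, -1)
  hex 18: (-9, 9, 0)
  hex 19: (-10, 9, 1)
  hex 20: (-11, 9, 2)
  hex 21: (-11, 8, 3)
  hex 22: (-11, 7, 4)
  hex 23: (-11, 6, 5)
Sorted: 24 hexes.

Answer: -11 5 6
-11 6 5
-11 7 4
-11 8 3
-11 9 2
-10 4 6
-10 9 1
-9 3 6
-9 9 0
-8 2 6
-8 9 -1
-7 1 6
-7 9 -2
-6 1 5
-6 8 -2
-5 1 4
-5 7 -2
-4 1 3
-4 6 -2
-3 1 2
-3 2 1
-3 3 0
-3 4 -1
-3 5 -2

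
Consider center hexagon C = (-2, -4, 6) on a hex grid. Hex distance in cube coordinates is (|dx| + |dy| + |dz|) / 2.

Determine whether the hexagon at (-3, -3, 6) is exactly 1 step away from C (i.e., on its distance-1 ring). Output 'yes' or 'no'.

|px - cx| = |-3 - (-2)| = 1
|py - cy| = |-3 - (-4)| = 1
|pz - cz| = |6 - 6| = 0
distance = (1+1+0)/2 = 2/2 = 1
radius = 1; distance == radius -> yes

Answer: yes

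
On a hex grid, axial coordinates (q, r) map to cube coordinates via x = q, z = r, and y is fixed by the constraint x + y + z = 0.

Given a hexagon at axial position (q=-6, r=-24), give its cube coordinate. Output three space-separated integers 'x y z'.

x = q = -6
z = r = -24
y = -x - z = -(-6) - (-24) = 30

Answer: -6 30 -24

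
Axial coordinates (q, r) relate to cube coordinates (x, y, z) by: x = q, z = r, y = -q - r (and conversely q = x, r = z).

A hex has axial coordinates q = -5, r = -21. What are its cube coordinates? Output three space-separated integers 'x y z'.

x = q = -5
z = r = -21
y = -x - z = -(-5) - (-21) = 26

Answer: -5 26 -21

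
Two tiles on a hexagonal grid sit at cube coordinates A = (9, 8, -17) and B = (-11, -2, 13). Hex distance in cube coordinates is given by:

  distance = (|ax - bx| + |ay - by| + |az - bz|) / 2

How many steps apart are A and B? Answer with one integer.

|ax - bx| = |9 - (-11)| = 20
|ay - by| = |8 - (-2)| = 10
|az - bz| = |-17 - 13| = 30
distance = (20 + 10 + 30) / 2 = 60 / 2 = 30

Answer: 30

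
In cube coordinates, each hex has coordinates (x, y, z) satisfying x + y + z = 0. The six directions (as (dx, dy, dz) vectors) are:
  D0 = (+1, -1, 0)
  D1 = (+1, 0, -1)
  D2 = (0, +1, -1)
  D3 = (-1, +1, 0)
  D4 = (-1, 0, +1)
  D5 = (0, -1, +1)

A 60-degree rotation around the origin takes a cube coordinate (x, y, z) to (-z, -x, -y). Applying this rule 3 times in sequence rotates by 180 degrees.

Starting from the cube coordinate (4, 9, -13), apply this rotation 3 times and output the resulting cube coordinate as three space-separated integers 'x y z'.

Start: (4, 9, -13)
Step 1: (4, 9, -13) -> (-(-13), -(4), -(9)) = (13, -4, -9)
Step 2: (13, -4, -9) -> (-(-9), -(13), -(-4)) = (9, -13, 4)
Step 3: (9, -13, 4) -> (-(4), -(9), -(-13)) = (-4, -9, 13)

Answer: -4 -9 13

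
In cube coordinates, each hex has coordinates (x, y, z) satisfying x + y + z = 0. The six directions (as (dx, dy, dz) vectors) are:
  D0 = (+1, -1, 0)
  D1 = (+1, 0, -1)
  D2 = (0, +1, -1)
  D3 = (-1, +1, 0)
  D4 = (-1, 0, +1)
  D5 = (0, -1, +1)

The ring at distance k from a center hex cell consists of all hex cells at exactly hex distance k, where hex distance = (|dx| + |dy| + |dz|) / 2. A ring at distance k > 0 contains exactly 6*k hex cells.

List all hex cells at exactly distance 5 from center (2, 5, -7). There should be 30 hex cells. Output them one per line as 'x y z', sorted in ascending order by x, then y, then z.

Answer: -3 5 -2
-3 6 -3
-3 7 -4
-3 8 -5
-3 9 -6
-3 10 -7
-2 4 -2
-2 10 -8
-1 3 -2
-1 10 -9
0 2 -2
0 10 -10
1 1 -2
1 10 -11
2 0 -2
2 10 -12
3 0 -3
3 9 -12
4 0 -4
4 8 -12
5 0 -5
5 7 -12
6 0 -6
6 6 -12
7 0 -7
7 1 -8
7 2 -9
7 3 -10
7 4 -11
7 5 -12

Derivation:
Walk ring at distance 5 from (2, 5, -7):
Start at center + D4*5 = (-3, 5, -2)
  hex 0: (-3, 5, -2)
  hex 1: (-2, 4, -2)
  hex 2: (-1, 3, -2)
  hex 3: (0, 2, -2)
  hex 4: (1, 1, -2)
  hex 5: (2, 0, -2)
  hex 6: (3, 0, -3)
  hex 7: (4, 0, -4)
  hex 8: (5, 0, -5)
  hex 9: (6, 0, -6)
  hex 10: (7, 0, -7)
  hex 11: (7, 1, -8)
  hex 12: (7, 2, -9)
  hex 13: (7, 3, -10)
  hex 14: (7, 4, -11)
  hex 15: (7, 5, -12)
  hex 16: (6, 6, -12)
  hex 17: (5, 7, -12)
  hex 18: (4, 8, -12)
  hex 19: (3, 9, -12)
  hex 20: (2, 10, -12)
  hex 21: (1, 10, -11)
  hex 22: (0, 10, -10)
  hex 23: (-1, 10, -9)
  hex 24: (-2, 10, -8)
  hex 25: (-3, 10, -7)
  hex 26: (-3, 9, -6)
  hex 27: (-3, 8, -5)
  hex 28: (-3, 7, -4)
  hex 29: (-3, 6, -3)
Sorted: 30 hexes.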